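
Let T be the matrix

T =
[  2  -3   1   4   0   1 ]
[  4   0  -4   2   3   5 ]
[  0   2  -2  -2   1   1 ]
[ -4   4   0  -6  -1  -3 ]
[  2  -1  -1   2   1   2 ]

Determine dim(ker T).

4

Row reduce to echelon form.
R2 ← R2 − (2)·R1: [0, 6, -6, -6, 3, 3]
R4 ← R4 + (2)·R1: [0, -2, 2, 2, -1, -1]
R5 ← R5 − R1: [0, 2, -2, -2, 1, 1]
R3 ← R3 − (1/3)·R2: [0, 0, 0, 0, 0, 0]
R4 ← R4 + (1/3)·R2: [0, 0, 0, 0, 0, 0]
R5 ← R5 − (1/3)·R2: [0, 0, 0, 0, 0, 0]
2 nonzero rows, so rank(T) = 2.
T has 6 columns; by rank–nullity, nullity = 6 − 2 = 4.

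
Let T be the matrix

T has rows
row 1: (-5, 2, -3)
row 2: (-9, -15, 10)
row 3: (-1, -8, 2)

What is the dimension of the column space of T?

Row reduce to echelon form.
R2 ← R2 − (9/5)·R1: [0, -93/5, 77/5]
R3 ← R3 − (1/5)·R1: [0, -42/5, 13/5]
R3 ← R3 − (14/31)·R2: [0, 0, -135/31]
Echelon form has 3 nonzero rows, so rank(T) = 3.
The column space has dimension equal to the rank: 3.

3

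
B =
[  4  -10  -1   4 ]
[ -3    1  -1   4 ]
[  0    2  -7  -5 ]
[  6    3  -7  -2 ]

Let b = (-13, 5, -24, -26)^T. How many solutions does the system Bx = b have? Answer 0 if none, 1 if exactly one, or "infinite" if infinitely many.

1

Row reduce the augmented matrix [B | b].
R2 ← R2 + (3/4)·R1: [0, -13/2, -7/4, 7, -19/4]
R4 ← R4 − (3/2)·R1: [0, 18, -11/2, -8, -13/2]
R3 ← R3 + (4/13)·R2: [0, 0, -98/13, -37/13, -331/13]
R4 ← R4 + (36/13)·R2: [0, 0, -269/26, 148/13, -511/26]
R4 ← R4 − (269/196)·R3: [0, 0, 0, 2997/196, 2997/196]
The echelon form has 4 nonzero rows, and every pivot lies in the first 4 columns, so rank(B) = rank([B|b]) = 4.
The system is consistent.
rank = 4 = number of unknowns, so the solution is unique.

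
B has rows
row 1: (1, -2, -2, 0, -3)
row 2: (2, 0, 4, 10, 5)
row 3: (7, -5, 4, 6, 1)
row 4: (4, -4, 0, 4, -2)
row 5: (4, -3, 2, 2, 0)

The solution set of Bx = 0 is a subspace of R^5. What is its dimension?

2

Row reduce to echelon form.
R2 ← R2 − (2)·R1: [0, 4, 8, 10, 11]
R3 ← R3 − (7)·R1: [0, 9, 18, 6, 22]
R4 ← R4 − (4)·R1: [0, 4, 8, 4, 10]
R5 ← R5 − (4)·R1: [0, 5, 10, 2, 12]
R3 ← R3 − (9/4)·R2: [0, 0, 0, -33/2, -11/4]
R4 ← R4 − R2: [0, 0, 0, -6, -1]
R5 ← R5 − (5/4)·R2: [0, 0, 0, -21/2, -7/4]
R4 ← R4 − (4/11)·R3: [0, 0, 0, 0, 0]
R5 ← R5 − (7/11)·R3: [0, 0, 0, 0, 0]
3 nonzero rows, so rank(B) = 3.
B has 5 columns; by rank–nullity, nullity = 5 − 3 = 2.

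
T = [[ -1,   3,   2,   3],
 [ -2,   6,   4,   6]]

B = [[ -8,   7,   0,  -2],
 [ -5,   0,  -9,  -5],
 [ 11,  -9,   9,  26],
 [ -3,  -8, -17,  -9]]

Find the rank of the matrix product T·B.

1

First compute TB:
[[  6, -49, -60,  12],
 [ 12, -98, -120,  24]]
Now row reduce the product.
R2 ← R2 − (2)·R1: [0, 0, 0, 0]
1 nonzero row, so rank(TB) = 1.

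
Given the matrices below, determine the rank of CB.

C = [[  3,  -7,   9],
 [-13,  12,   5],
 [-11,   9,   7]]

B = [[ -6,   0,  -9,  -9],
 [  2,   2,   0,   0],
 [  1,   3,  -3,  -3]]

2

First compute CB:
[[-23,  13, -54, -54],
 [107,  39, 102, 102],
 [ 91,  39,  78,  78]]
Now row reduce the product.
R2 ← R2 + (107/23)·R1: [0, 2288/23, -3432/23, -3432/23]
R3 ← R3 + (91/23)·R1: [0, 2080/23, -3120/23, -3120/23]
R3 ← R3 − (10/11)·R2: [0, 0, 0, 0]
2 nonzero rows, so rank(CB) = 2.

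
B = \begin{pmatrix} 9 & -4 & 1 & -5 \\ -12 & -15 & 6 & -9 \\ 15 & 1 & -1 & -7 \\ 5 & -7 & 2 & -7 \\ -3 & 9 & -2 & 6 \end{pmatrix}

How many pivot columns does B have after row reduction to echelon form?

Row reduce to echelon form.
R2 ← R2 + (4/3)·R1: [0, -61/3, 22/3, -47/3]
R3 ← R3 − (5/3)·R1: [0, 23/3, -8/3, 4/3]
R4 ← R4 − (5/9)·R1: [0, -43/9, 13/9, -38/9]
R5 ← R5 + (1/3)·R1: [0, 23/3, -5/3, 13/3]
R3 ← R3 + (23/61)·R2: [0, 0, 6/61, -279/61]
R4 ← R4 − (43/183)·R2: [0, 0, -17/61, -33/61]
R5 ← R5 + (23/61)·R2: [0, 0, 67/61, -96/61]
R4 ← R4 + (17/6)·R3: [0, 0, 0, -27/2]
R5 ← R5 − (67/6)·R3: [0, 0, 0, 99/2]
R5 ← R5 + (11/3)·R4: [0, 0, 0, 0]
Echelon form has 4 nonzero rows, so rank(B) = 4.
Each nonzero row contributes one pivot column: 4 pivot columns.

4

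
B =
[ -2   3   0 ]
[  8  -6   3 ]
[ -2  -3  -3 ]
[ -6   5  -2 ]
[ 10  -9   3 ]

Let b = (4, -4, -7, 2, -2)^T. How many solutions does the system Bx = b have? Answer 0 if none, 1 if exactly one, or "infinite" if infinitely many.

Row reduce the augmented matrix [B | b].
R2 ← R2 + (4)·R1: [0, 6, 3, 12]
R3 ← R3 − R1: [0, -6, -3, -11]
R4 ← R4 − (3)·R1: [0, -4, -2, -10]
R5 ← R5 + (5)·R1: [0, 6, 3, 18]
R3 ← R3 + R2: [0, 0, 0, 1]
R4 ← R4 + (2/3)·R2: [0, 0, 0, -2]
R5 ← R5 − R2: [0, 0, 0, 6]
R4 ← R4 + (2)·R3: [0, 0, 0, 0]
R5 ← R5 − (6)·R3: [0, 0, 0, 0]
The echelon form has 3 nonzero rows; the last pivot sits in the augmented column, so rank(B) = 2 but rank([B|b]) = 3.
Since the ranks differ, the system is inconsistent.
It has no solutions.

0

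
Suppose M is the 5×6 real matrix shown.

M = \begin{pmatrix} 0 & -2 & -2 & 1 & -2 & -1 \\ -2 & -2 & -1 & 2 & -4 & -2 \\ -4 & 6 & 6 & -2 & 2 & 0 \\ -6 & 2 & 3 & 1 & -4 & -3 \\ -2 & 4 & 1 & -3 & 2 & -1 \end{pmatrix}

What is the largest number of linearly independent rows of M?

Row reduce to echelon form.
Swap R1 ↔ R2
R3 ← R3 − (2)·R1: [0, 10, 8, -6, 10, 4]
R4 ← R4 − (3)·R1: [0, 8, 6, -5, 8, 3]
R5 ← R5 − R1: [0, 6, 2, -5, 6, 1]
R3 ← R3 + (5)·R2: [0, 0, -2, -1, 0, -1]
R4 ← R4 + (4)·R2: [0, 0, -2, -1, 0, -1]
R5 ← R5 + (3)·R2: [0, 0, -4, -2, 0, -2]
R4 ← R4 − R3: [0, 0, 0, 0, 0, 0]
R5 ← R5 − (2)·R3: [0, 0, 0, 0, 0, 0]
Echelon form has 3 nonzero rows, so rank(M) = 3.
The rank gives the maximum number of linearly independent rows: 3.

3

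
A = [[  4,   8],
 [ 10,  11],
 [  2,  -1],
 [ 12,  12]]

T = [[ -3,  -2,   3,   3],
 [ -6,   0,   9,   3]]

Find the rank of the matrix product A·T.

First compute AT:
[[-60,  -8,  84,  36],
 [-96, -20, 129,  63],
 [  0,  -4,  -3,   3],
 [-108, -24, 144,  72]]
Now row reduce the product.
R2 ← R2 − (8/5)·R1: [0, -36/5, -27/5, 27/5]
R4 ← R4 − (9/5)·R1: [0, -48/5, -36/5, 36/5]
R3 ← R3 − (5/9)·R2: [0, 0, 0, 0]
R4 ← R4 − (4/3)·R2: [0, 0, 0, 0]
2 nonzero rows, so rank(AT) = 2.

2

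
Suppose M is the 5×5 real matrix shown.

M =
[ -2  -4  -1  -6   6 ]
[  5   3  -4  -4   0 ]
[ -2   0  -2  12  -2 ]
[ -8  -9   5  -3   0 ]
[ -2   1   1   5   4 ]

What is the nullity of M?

Row reduce to echelon form.
R2 ← R2 + (5/2)·R1: [0, -7, -13/2, -19, 15]
R3 ← R3 − R1: [0, 4, -1, 18, -8]
R4 ← R4 − (4)·R1: [0, 7, 9, 21, -24]
R5 ← R5 − R1: [0, 5, 2, 11, -2]
R3 ← R3 + (4/7)·R2: [0, 0, -33/7, 50/7, 4/7]
R4 ← R4 + R2: [0, 0, 5/2, 2, -9]
R5 ← R5 + (5/7)·R2: [0, 0, -37/14, -18/7, 61/7]
R4 ← R4 + (35/66)·R3: [0, 0, 0, 191/33, -287/33]
R5 ← R5 − (37/66)·R3: [0, 0, 0, -217/33, 277/33]
R5 ← R5 + (217/191)·R4: [0, 0, 0, 0, -284/191]
5 nonzero rows, so rank(M) = 5.
M has 5 columns; by rank–nullity, nullity = 5 − 5 = 0.

0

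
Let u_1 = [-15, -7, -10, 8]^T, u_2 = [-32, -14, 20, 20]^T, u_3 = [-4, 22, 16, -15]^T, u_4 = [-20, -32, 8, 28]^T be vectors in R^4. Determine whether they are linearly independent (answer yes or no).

yes

Form the matrix with these vectors as rows and row reduce.
R2 ← R2 − (32/15)·R1: [0, 14/15, 124/3, 44/15]
R3 ← R3 − (4/15)·R1: [0, 358/15, 56/3, -257/15]
R4 ← R4 − (4/3)·R1: [0, -68/3, 64/3, 52/3]
R3 ← R3 − (179/7)·R2: [0, 0, -7268/7, -645/7]
R4 ← R4 + (170/7)·R2: [0, 0, 7176/7, 620/7]
R4 ← R4 + (78/79)·R3: [0, 0, 0, -190/79]
4 nonzero rows, so the 4 vectors span a space of dimension 4.
Since 4 = 4, the vectors are linearly independent.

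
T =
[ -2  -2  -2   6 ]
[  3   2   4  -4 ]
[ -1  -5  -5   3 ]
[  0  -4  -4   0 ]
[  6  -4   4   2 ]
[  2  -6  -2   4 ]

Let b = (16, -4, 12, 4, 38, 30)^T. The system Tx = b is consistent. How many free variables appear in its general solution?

Row reduce the augmented matrix [T | b].
R2 ← R2 + (3/2)·R1: [0, -1, 1, 5, 20]
R3 ← R3 − (1/2)·R1: [0, -4, -4, 0, 4]
R5 ← R5 + (3)·R1: [0, -10, -2, 20, 86]
R6 ← R6 + R1: [0, -8, -4, 10, 46]
R3 ← R3 − (4)·R2: [0, 0, -8, -20, -76]
R4 ← R4 − (4)·R2: [0, 0, -8, -20, -76]
R5 ← R5 − (10)·R2: [0, 0, -12, -30, -114]
R6 ← R6 − (8)·R2: [0, 0, -12, -30, -114]
R4 ← R4 − R3: [0, 0, 0, 0, 0]
R5 ← R5 − (3/2)·R3: [0, 0, 0, 0, 0]
R6 ← R6 − (3/2)·R3: [0, 0, 0, 0, 0]
The echelon form has 3 nonzero rows, and every pivot lies in the first 4 columns, so rank(T) = rank([T|b]) = 3.
The system is consistent.
Free variables = (unknowns) − (rank) = 4 − 3 = 1.

1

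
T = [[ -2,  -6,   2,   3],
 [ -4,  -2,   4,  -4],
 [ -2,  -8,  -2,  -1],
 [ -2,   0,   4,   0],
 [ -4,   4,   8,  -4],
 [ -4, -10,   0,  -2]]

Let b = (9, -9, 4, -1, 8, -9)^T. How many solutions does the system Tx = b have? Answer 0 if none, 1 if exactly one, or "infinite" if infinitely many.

Row reduce the augmented matrix [T | b].
R2 ← R2 − (2)·R1: [0, 10, 0, -10, -27]
R3 ← R3 − R1: [0, -2, -4, -4, -5]
R4 ← R4 − R1: [0, 6, 2, -3, -10]
R5 ← R5 − (2)·R1: [0, 16, 4, -10, -10]
R6 ← R6 − (2)·R1: [0, 2, -4, -8, -27]
R3 ← R3 + (1/5)·R2: [0, 0, -4, -6, -52/5]
R4 ← R4 − (3/5)·R2: [0, 0, 2, 3, 31/5]
R5 ← R5 − (8/5)·R2: [0, 0, 4, 6, 166/5]
R6 ← R6 − (1/5)·R2: [0, 0, -4, -6, -108/5]
R4 ← R4 + (1/2)·R3: [0, 0, 0, 0, 1]
R5 ← R5 + R3: [0, 0, 0, 0, 114/5]
R6 ← R6 − R3: [0, 0, 0, 0, -56/5]
R5 ← R5 − (114/5)·R4: [0, 0, 0, 0, 0]
R6 ← R6 + (56/5)·R4: [0, 0, 0, 0, 0]
The echelon form has 4 nonzero rows; the last pivot sits in the augmented column, so rank(T) = 3 but rank([T|b]) = 4.
Since the ranks differ, the system is inconsistent.
It has no solutions.

0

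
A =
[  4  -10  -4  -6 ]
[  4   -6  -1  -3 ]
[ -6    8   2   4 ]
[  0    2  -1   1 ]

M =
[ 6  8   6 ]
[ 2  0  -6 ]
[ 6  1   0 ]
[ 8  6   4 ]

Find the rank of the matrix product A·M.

First compute AM:
[[-68,  -8,  60],
 [-18,  13,  48],
 [ 24, -22, -68],
 [  6,   5,  -8]]
Now row reduce the product.
R2 ← R2 − (9/34)·R1: [0, 257/17, 546/17]
R3 ← R3 + (6/17)·R1: [0, -422/17, -796/17]
R4 ← R4 + (3/34)·R1: [0, 73/17, -46/17]
R3 ← R3 + (422/257)·R2: [0, 0, 1520/257]
R4 ← R4 − (73/257)·R2: [0, 0, -3040/257]
R4 ← R4 + (2)·R3: [0, 0, 0]
3 nonzero rows, so rank(AM) = 3.

3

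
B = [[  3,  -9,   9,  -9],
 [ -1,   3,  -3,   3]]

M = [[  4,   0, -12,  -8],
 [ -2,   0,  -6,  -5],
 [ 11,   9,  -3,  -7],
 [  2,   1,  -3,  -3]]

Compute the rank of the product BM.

1

First compute BM:
[[111,  72,  18, -15],
 [-37, -24,  -6,   5]]
Now row reduce the product.
R2 ← R2 + (1/3)·R1: [0, 0, 0, 0]
1 nonzero row, so rank(BM) = 1.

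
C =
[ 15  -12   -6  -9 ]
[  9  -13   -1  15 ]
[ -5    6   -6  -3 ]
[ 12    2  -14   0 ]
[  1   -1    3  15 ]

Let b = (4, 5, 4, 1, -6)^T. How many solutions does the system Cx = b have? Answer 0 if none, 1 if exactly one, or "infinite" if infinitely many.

Row reduce the augmented matrix [C | b].
R2 ← R2 − (3/5)·R1: [0, -29/5, 13/5, 102/5, 13/5]
R3 ← R3 + (1/3)·R1: [0, 2, -8, -6, 16/3]
R4 ← R4 − (4/5)·R1: [0, 58/5, -46/5, 36/5, -11/5]
R5 ← R5 − (1/15)·R1: [0, -1/5, 17/5, 78/5, -94/15]
R3 ← R3 + (10/29)·R2: [0, 0, -206/29, 30/29, 542/87]
R4 ← R4 + (2)·R2: [0, 0, -4, 48, 3]
R5 ← R5 − (1/29)·R2: [0, 0, 96/29, 432/29, -553/87]
R4 ← R4 − (58/103)·R3: [0, 0, 0, 4884/103, -157/309]
R5 ← R5 + (48/103)·R3: [0, 0, 0, 1584/103, -1067/309]
R5 ← R5 − (12/37)·R4: [0, 0, 0, 0, -365/111]
The echelon form has 5 nonzero rows; the last pivot sits in the augmented column, so rank(C) = 4 but rank([C|b]) = 5.
Since the ranks differ, the system is inconsistent.
It has no solutions.

0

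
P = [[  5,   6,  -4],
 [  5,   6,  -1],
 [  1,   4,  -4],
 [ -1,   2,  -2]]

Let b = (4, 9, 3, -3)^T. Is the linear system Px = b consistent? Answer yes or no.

no

Row reduce the augmented matrix [P | b].
R2 ← R2 − R1: [0, 0, 3, 5]
R3 ← R3 − (1/5)·R1: [0, 14/5, -16/5, 11/5]
R4 ← R4 + (1/5)·R1: [0, 16/5, -14/5, -11/5]
Swap R2 ↔ R3
R4 ← R4 − (8/7)·R2: [0, 0, 6/7, -33/7]
R4 ← R4 − (2/7)·R3: [0, 0, 0, -43/7]
The echelon form has 4 nonzero rows; the last pivot sits in the augmented column, so rank(P) = 3 but rank([P|b]) = 4.
Since the ranks differ, the system is inconsistent.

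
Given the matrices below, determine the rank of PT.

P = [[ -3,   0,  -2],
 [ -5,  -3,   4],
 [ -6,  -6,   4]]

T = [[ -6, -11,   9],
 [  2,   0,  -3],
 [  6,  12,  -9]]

2

First compute PT:
[[  6,   9,  -9],
 [ 48, 103, -72],
 [ 48, 114, -72]]
Now row reduce the product.
R2 ← R2 − (8)·R1: [0, 31, 0]
R3 ← R3 − (8)·R1: [0, 42, 0]
R3 ← R3 − (42/31)·R2: [0, 0, 0]
2 nonzero rows, so rank(PT) = 2.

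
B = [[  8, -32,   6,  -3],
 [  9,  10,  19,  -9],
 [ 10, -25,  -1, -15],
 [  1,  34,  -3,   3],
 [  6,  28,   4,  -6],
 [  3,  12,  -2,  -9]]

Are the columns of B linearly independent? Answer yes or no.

yes

Row reduce B to echelon form.
R2 ← R2 − (9/8)·R1: [0, 46, 49/4, -45/8]
R3 ← R3 − (5/4)·R1: [0, 15, -17/2, -45/4]
R4 ← R4 − (1/8)·R1: [0, 38, -15/4, 27/8]
R5 ← R5 − (3/4)·R1: [0, 52, -1/2, -15/4]
R6 ← R6 − (3/8)·R1: [0, 24, -17/4, -63/8]
R3 ← R3 − (15/46)·R2: [0, 0, -2299/184, -3465/368]
R4 ← R4 − (19/23)·R2: [0, 0, -319/23, 369/46]
R5 ← R5 − (26/23)·R2: [0, 0, -330/23, 60/23]
R6 ← R6 − (12/23)·R2: [0, 0, -979/92, -909/184]
R4 ← R4 − (232/209)·R3: [0, 0, 0, 351/19]
R5 ← R5 − (240/209)·R3: [0, 0, 0, 255/19]
R6 ← R6 − (178/209)·R3: [0, 0, 0, 117/38]
R5 ← R5 − (85/117)·R4: [0, 0, 0, 0]
R6 ← R6 − (1/6)·R4: [0, 0, 0, 0]
4 pivots among 4 columns.
Every column is a pivot column, so the columns are linearly independent.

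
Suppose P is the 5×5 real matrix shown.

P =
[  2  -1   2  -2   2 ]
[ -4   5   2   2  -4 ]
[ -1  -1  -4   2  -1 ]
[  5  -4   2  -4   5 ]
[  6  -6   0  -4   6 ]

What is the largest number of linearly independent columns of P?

2

Row reduce to echelon form.
R2 ← R2 + (2)·R1: [0, 3, 6, -2, 0]
R3 ← R3 + (1/2)·R1: [0, -3/2, -3, 1, 0]
R4 ← R4 − (5/2)·R1: [0, -3/2, -3, 1, 0]
R5 ← R5 − (3)·R1: [0, -3, -6, 2, 0]
R3 ← R3 + (1/2)·R2: [0, 0, 0, 0, 0]
R4 ← R4 + (1/2)·R2: [0, 0, 0, 0, 0]
R5 ← R5 + R2: [0, 0, 0, 0, 0]
Echelon form has 2 nonzero rows, so rank(P) = 2.
The rank gives the maximum number of linearly independent columns: 2.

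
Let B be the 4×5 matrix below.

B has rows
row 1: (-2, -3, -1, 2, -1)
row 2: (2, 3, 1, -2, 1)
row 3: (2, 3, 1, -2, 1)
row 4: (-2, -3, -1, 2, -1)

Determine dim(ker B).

Row reduce to echelon form.
R2 ← R2 + R1: [0, 0, 0, 0, 0]
R3 ← R3 + R1: [0, 0, 0, 0, 0]
R4 ← R4 − R1: [0, 0, 0, 0, 0]
1 nonzero row, so rank(B) = 1.
B has 5 columns; by rank–nullity, nullity = 5 − 1 = 4.

4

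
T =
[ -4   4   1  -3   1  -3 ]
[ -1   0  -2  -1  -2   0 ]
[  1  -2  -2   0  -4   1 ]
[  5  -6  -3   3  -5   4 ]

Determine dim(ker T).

3

Row reduce to echelon form.
R2 ← R2 − (1/4)·R1: [0, -1, -9/4, -1/4, -9/4, 3/4]
R3 ← R3 + (1/4)·R1: [0, -1, -7/4, -3/4, -15/4, 1/4]
R4 ← R4 + (5/4)·R1: [0, -1, -7/4, -3/4, -15/4, 1/4]
R3 ← R3 − R2: [0, 0, 1/2, -1/2, -3/2, -1/2]
R4 ← R4 − R2: [0, 0, 1/2, -1/2, -3/2, -1/2]
R4 ← R4 − R3: [0, 0, 0, 0, 0, 0]
3 nonzero rows, so rank(T) = 3.
T has 6 columns; by rank–nullity, nullity = 6 − 3 = 3.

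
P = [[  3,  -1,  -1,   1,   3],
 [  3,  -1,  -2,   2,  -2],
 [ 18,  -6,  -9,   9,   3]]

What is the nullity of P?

Row reduce to echelon form.
R2 ← R2 − R1: [0, 0, -1, 1, -5]
R3 ← R3 − (6)·R1: [0, 0, -3, 3, -15]
R3 ← R3 − (3)·R2: [0, 0, 0, 0, 0]
2 nonzero rows, so rank(P) = 2.
P has 5 columns; by rank–nullity, nullity = 5 − 2 = 3.

3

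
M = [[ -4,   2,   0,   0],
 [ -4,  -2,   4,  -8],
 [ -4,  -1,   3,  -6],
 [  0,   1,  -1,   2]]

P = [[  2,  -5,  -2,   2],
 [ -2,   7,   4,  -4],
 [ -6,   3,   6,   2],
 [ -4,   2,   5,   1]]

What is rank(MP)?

First compute MP:
[[-12,  34,  16, -16],
 [  4,   2, -16,   0],
 [  0,  10,  -8,  -4],
 [ -4,   8,   8,  -4]]
Now row reduce the product.
R2 ← R2 + (1/3)·R1: [0, 40/3, -32/3, -16/3]
R4 ← R4 − (1/3)·R1: [0, -10/3, 8/3, 4/3]
R3 ← R3 − (3/4)·R2: [0, 0, 0, 0]
R4 ← R4 + (1/4)·R2: [0, 0, 0, 0]
2 nonzero rows, so rank(MP) = 2.

2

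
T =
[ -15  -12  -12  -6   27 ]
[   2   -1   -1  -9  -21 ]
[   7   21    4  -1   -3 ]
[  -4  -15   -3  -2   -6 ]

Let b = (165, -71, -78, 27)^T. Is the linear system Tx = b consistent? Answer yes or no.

yes

Row reduce the augmented matrix [T | b].
R2 ← R2 + (2/15)·R1: [0, -13/5, -13/5, -49/5, -87/5, -49]
R3 ← R3 + (7/15)·R1: [0, 77/5, -8/5, -19/5, 48/5, -1]
R4 ← R4 − (4/15)·R1: [0, -59/5, 1/5, -2/5, -66/5, -17]
R3 ← R3 + (77/13)·R2: [0, 0, -17, -804/13, -1215/13, -3786/13]
R4 ← R4 − (59/13)·R2: [0, 0, 12, 573/13, 855/13, 2670/13]
R4 ← R4 + (12/17)·R3: [0, 0, 0, 93/221, -45/221, -42/221]
The echelon form has 4 nonzero rows, and every pivot lies in the first 5 columns, so rank(T) = rank([T|b]) = 4.
The system is consistent.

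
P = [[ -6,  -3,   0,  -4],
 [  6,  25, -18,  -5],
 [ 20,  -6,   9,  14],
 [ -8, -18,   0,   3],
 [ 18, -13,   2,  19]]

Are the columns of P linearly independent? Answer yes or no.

Row reduce P to echelon form.
R2 ← R2 + R1: [0, 22, -18, -9]
R3 ← R3 + (10/3)·R1: [0, -16, 9, 2/3]
R4 ← R4 − (4/3)·R1: [0, -14, 0, 25/3]
R5 ← R5 + (3)·R1: [0, -22, 2, 7]
R3 ← R3 + (8/11)·R2: [0, 0, -45/11, -194/33]
R4 ← R4 + (7/11)·R2: [0, 0, -126/11, 86/33]
R5 ← R5 + R2: [0, 0, -16, -2]
R4 ← R4 − (14/5)·R3: [0, 0, 0, 286/15]
R5 ← R5 − (176/45)·R3: [0, 0, 0, 2834/135]
R5 ← R5 − (109/99)·R4: [0, 0, 0, 0]
4 pivots among 4 columns.
Every column is a pivot column, so the columns are linearly independent.

yes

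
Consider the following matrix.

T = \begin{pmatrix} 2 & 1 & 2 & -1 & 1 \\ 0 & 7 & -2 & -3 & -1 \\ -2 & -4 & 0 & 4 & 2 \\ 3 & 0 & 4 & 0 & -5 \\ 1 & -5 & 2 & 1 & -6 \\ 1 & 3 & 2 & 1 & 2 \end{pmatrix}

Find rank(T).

Row reduce to echelon form.
R3 ← R3 + R1: [0, -3, 2, 3, 3]
R4 ← R4 − (3/2)·R1: [0, -3/2, 1, 3/2, -13/2]
R5 ← R5 − (1/2)·R1: [0, -11/2, 1, 3/2, -13/2]
R6 ← R6 − (1/2)·R1: [0, 5/2, 1, 3/2, 3/2]
R3 ← R3 + (3/7)·R2: [0, 0, 8/7, 12/7, 18/7]
R4 ← R4 + (3/14)·R2: [0, 0, 4/7, 6/7, -47/7]
R5 ← R5 + (11/14)·R2: [0, 0, -4/7, -6/7, -51/7]
R6 ← R6 − (5/14)·R2: [0, 0, 12/7, 18/7, 13/7]
R4 ← R4 − (1/2)·R3: [0, 0, 0, 0, -8]
R5 ← R5 + (1/2)·R3: [0, 0, 0, 0, -6]
R6 ← R6 − (3/2)·R3: [0, 0, 0, 0, -2]
R5 ← R5 − (3/4)·R4: [0, 0, 0, 0, 0]
R6 ← R6 − (1/4)·R4: [0, 0, 0, 0, 0]
Echelon form has 4 nonzero rows, so rank(T) = 4.

4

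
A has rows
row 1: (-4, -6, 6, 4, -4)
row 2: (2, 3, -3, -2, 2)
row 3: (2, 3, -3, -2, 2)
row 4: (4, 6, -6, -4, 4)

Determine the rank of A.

1

Row reduce to echelon form.
R2 ← R2 + (1/2)·R1: [0, 0, 0, 0, 0]
R3 ← R3 + (1/2)·R1: [0, 0, 0, 0, 0]
R4 ← R4 + R1: [0, 0, 0, 0, 0]
Echelon form has 1 nonzero row, so rank(A) = 1.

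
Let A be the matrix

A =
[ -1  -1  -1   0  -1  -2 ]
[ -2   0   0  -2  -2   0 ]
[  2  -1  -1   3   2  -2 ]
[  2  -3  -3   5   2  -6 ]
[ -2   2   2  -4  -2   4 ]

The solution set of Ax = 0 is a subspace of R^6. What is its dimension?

Row reduce to echelon form.
R2 ← R2 − (2)·R1: [0, 2, 2, -2, 0, 4]
R3 ← R3 + (2)·R1: [0, -3, -3, 3, 0, -6]
R4 ← R4 + (2)·R1: [0, -5, -5, 5, 0, -10]
R5 ← R5 − (2)·R1: [0, 4, 4, -4, 0, 8]
R3 ← R3 + (3/2)·R2: [0, 0, 0, 0, 0, 0]
R4 ← R4 + (5/2)·R2: [0, 0, 0, 0, 0, 0]
R5 ← R5 − (2)·R2: [0, 0, 0, 0, 0, 0]
2 nonzero rows, so rank(A) = 2.
A has 6 columns; by rank–nullity, nullity = 6 − 2 = 4.

4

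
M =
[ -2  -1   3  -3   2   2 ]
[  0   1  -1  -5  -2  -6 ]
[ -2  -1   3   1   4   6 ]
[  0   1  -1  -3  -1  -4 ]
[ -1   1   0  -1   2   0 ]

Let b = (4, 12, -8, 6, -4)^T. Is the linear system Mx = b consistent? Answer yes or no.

yes

Row reduce the augmented matrix [M | b].
R3 ← R3 − R1: [0, 0, 0, 4, 2, 4, -12]
R5 ← R5 − (1/2)·R1: [0, 3/2, -3/2, 1/2, 1, -1, -6]
R4 ← R4 − R2: [0, 0, 0, 2, 1, 2, -6]
R5 ← R5 − (3/2)·R2: [0, 0, 0, 8, 4, 8, -24]
R4 ← R4 − (1/2)·R3: [0, 0, 0, 0, 0, 0, 0]
R5 ← R5 − (2)·R3: [0, 0, 0, 0, 0, 0, 0]
The echelon form has 3 nonzero rows, and every pivot lies in the first 6 columns, so rank(M) = rank([M|b]) = 3.
The system is consistent.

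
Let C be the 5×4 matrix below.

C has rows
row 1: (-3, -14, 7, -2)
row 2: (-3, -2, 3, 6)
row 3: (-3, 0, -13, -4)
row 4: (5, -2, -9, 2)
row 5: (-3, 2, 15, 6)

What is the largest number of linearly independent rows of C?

4

Row reduce to echelon form.
R2 ← R2 − R1: [0, 12, -4, 8]
R3 ← R3 − R1: [0, 14, -20, -2]
R4 ← R4 + (5/3)·R1: [0, -76/3, 8/3, -4/3]
R5 ← R5 − R1: [0, 16, 8, 8]
R3 ← R3 − (7/6)·R2: [0, 0, -46/3, -34/3]
R4 ← R4 + (19/9)·R2: [0, 0, -52/9, 140/9]
R5 ← R5 − (4/3)·R2: [0, 0, 40/3, -8/3]
R4 ← R4 − (26/69)·R3: [0, 0, 0, 456/23]
R5 ← R5 + (20/23)·R3: [0, 0, 0, -288/23]
R5 ← R5 + (12/19)·R4: [0, 0, 0, 0]
Echelon form has 4 nonzero rows, so rank(C) = 4.
The rank gives the maximum number of linearly independent rows: 4.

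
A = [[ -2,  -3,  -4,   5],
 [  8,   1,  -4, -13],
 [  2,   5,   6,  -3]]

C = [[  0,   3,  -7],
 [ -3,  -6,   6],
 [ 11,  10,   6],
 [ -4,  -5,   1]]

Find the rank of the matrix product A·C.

First compute AC:
[[-55, -53, -23],
 [  5,  43, -87],
 [ 63,  51,  49]]
Now row reduce the product.
R2 ← R2 + (1/11)·R1: [0, 420/11, -980/11]
R3 ← R3 + (63/55)·R1: [0, -534/55, 1246/55]
R3 ← R3 + (89/350)·R2: [0, 0, 0]
2 nonzero rows, so rank(AC) = 2.

2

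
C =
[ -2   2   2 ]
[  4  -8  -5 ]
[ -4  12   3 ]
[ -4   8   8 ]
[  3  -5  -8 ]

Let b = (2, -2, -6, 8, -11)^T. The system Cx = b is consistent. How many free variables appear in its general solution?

0

Row reduce the augmented matrix [C | b].
R2 ← R2 + (2)·R1: [0, -4, -1, 2]
R3 ← R3 − (2)·R1: [0, 8, -1, -10]
R4 ← R4 − (2)·R1: [0, 4, 4, 4]
R5 ← R5 + (3/2)·R1: [0, -2, -5, -8]
R3 ← R3 + (2)·R2: [0, 0, -3, -6]
R4 ← R4 + R2: [0, 0, 3, 6]
R5 ← R5 − (1/2)·R2: [0, 0, -9/2, -9]
R4 ← R4 + R3: [0, 0, 0, 0]
R5 ← R5 − (3/2)·R3: [0, 0, 0, 0]
The echelon form has 3 nonzero rows, and every pivot lies in the first 3 columns, so rank(C) = rank([C|b]) = 3.
The system is consistent.
Free variables = (unknowns) − (rank) = 3 − 3 = 0.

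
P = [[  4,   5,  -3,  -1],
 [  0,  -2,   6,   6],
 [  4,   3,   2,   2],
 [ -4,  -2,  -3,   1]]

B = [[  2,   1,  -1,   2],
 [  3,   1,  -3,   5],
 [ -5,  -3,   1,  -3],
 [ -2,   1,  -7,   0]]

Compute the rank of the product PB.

First compute PB:
[[ 40,  17, -15,  42],
 [-48, -14, -30, -28],
 [  3,   3, -25,  17],
 [ -1,   4,   0,  -9]]
Now row reduce the product.
R2 ← R2 + (6/5)·R1: [0, 32/5, -48, 112/5]
R3 ← R3 − (3/40)·R1: [0, 69/40, -191/8, 277/20]
R4 ← R4 + (1/40)·R1: [0, 177/40, -3/8, -159/20]
R3 ← R3 − (69/256)·R2: [0, 0, -175/16, 125/16]
R4 ← R4 − (177/256)·R2: [0, 0, 525/16, -375/16]
R4 ← R4 + (3)·R3: [0, 0, 0, 0]
3 nonzero rows, so rank(PB) = 3.

3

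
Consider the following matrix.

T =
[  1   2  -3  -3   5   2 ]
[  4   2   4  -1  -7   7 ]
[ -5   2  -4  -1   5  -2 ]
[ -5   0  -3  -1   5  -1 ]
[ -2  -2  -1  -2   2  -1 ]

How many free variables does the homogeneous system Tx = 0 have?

Row reduce to echelon form.
R2 ← R2 − (4)·R1: [0, -6, 16, 11, -27, -1]
R3 ← R3 + (5)·R1: [0, 12, -19, -16, 30, 8]
R4 ← R4 + (5)·R1: [0, 10, -18, -16, 30, 9]
R5 ← R5 + (2)·R1: [0, 2, -7, -8, 12, 3]
R3 ← R3 + (2)·R2: [0, 0, 13, 6, -24, 6]
R4 ← R4 + (5/3)·R2: [0, 0, 26/3, 7/3, -15, 22/3]
R5 ← R5 + (1/3)·R2: [0, 0, -5/3, -13/3, 3, 8/3]
R4 ← R4 − (2/3)·R3: [0, 0, 0, -5/3, 1, 10/3]
R5 ← R5 + (5/39)·R3: [0, 0, 0, -139/39, -1/13, 134/39]
R5 ← R5 − (139/65)·R4: [0, 0, 0, 0, -144/65, -48/13]
5 nonzero rows, so rank(T) = 5.
T has 6 columns; by rank–nullity, nullity = 6 − 5 = 1.

1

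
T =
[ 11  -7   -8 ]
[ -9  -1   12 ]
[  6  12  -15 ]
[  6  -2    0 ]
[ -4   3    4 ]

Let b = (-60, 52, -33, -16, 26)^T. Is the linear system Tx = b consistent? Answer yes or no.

yes

Row reduce the augmented matrix [T | b].
R2 ← R2 + (9/11)·R1: [0, -74/11, 60/11, 32/11]
R3 ← R3 − (6/11)·R1: [0, 174/11, -117/11, -3/11]
R4 ← R4 − (6/11)·R1: [0, 20/11, 48/11, 184/11]
R5 ← R5 + (4/11)·R1: [0, 5/11, 12/11, 46/11]
R3 ← R3 + (87/37)·R2: [0, 0, 81/37, 243/37]
R4 ← R4 + (10/37)·R2: [0, 0, 216/37, 648/37]
R5 ← R5 + (5/74)·R2: [0, 0, 54/37, 162/37]
R4 ← R4 − (8/3)·R3: [0, 0, 0, 0]
R5 ← R5 − (2/3)·R3: [0, 0, 0, 0]
The echelon form has 3 nonzero rows, and every pivot lies in the first 3 columns, so rank(T) = rank([T|b]) = 3.
The system is consistent.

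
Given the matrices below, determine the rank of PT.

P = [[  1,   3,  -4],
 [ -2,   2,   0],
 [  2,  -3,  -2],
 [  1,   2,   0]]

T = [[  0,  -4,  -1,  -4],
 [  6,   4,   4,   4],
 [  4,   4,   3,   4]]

First compute PT:
[[  2,  -8,  -1,  -8],
 [ 12,  16,  10,  16],
 [-26, -28, -20, -28],
 [ 12,   4,   7,   4]]
Now row reduce the product.
R2 ← R2 − (6)·R1: [0, 64, 16, 64]
R3 ← R3 + (13)·R1: [0, -132, -33, -132]
R4 ← R4 − (6)·R1: [0, 52, 13, 52]
R3 ← R3 + (33/16)·R2: [0, 0, 0, 0]
R4 ← R4 − (13/16)·R2: [0, 0, 0, 0]
2 nonzero rows, so rank(PT) = 2.

2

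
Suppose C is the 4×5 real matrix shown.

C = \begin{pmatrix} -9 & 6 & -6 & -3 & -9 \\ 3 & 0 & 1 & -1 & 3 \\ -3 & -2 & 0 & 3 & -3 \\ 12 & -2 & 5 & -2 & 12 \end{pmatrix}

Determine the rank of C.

2

Row reduce to echelon form.
R2 ← R2 + (1/3)·R1: [0, 2, -1, -2, 0]
R3 ← R3 − (1/3)·R1: [0, -4, 2, 4, 0]
R4 ← R4 + (4/3)·R1: [0, 6, -3, -6, 0]
R3 ← R3 + (2)·R2: [0, 0, 0, 0, 0]
R4 ← R4 − (3)·R2: [0, 0, 0, 0, 0]
Echelon form has 2 nonzero rows, so rank(C) = 2.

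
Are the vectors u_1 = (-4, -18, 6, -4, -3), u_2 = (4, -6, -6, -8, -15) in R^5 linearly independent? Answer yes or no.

Form the matrix with these vectors as rows and row reduce.
R2 ← R2 + R1: [0, -24, 0, -12, -18]
2 nonzero rows, so the 2 vectors span a space of dimension 2.
Since 2 = 2, the vectors are linearly independent.

yes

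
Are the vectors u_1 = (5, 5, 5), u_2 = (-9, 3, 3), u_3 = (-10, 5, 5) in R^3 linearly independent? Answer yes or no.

no

Form the matrix with these vectors as rows and row reduce.
R2 ← R2 + (9/5)·R1: [0, 12, 12]
R3 ← R3 + (2)·R1: [0, 15, 15]
R3 ← R3 − (5/4)·R2: [0, 0, 0]
2 nonzero rows, so the 3 vectors span a space of dimension 2.
Since 2 < 3, the vectors are linearly dependent.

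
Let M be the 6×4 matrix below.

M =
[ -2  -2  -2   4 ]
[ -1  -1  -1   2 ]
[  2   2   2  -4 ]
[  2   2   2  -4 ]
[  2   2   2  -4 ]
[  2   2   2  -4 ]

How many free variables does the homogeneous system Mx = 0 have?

3

Row reduce to echelon form.
R2 ← R2 − (1/2)·R1: [0, 0, 0, 0]
R3 ← R3 + R1: [0, 0, 0, 0]
R4 ← R4 + R1: [0, 0, 0, 0]
R5 ← R5 + R1: [0, 0, 0, 0]
R6 ← R6 + R1: [0, 0, 0, 0]
1 nonzero row, so rank(M) = 1.
M has 4 columns; by rank–nullity, nullity = 4 − 1 = 3.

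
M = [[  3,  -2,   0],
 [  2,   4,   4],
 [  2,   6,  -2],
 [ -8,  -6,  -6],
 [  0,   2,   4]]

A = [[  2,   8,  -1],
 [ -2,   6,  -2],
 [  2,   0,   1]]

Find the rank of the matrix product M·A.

3

First compute MA:
[[ 10,  12,   1],
 [  4,  40,  -6],
 [-12,  52, -16],
 [-16, -100,  14],
 [  4,  12,   0]]
Now row reduce the product.
R2 ← R2 − (2/5)·R1: [0, 176/5, -32/5]
R3 ← R3 + (6/5)·R1: [0, 332/5, -74/5]
R4 ← R4 + (8/5)·R1: [0, -404/5, 78/5]
R5 ← R5 − (2/5)·R1: [0, 36/5, -2/5]
R3 ← R3 − (83/44)·R2: [0, 0, -30/11]
R4 ← R4 + (101/44)·R2: [0, 0, 10/11]
R5 ← R5 − (9/44)·R2: [0, 0, 10/11]
R4 ← R4 + (1/3)·R3: [0, 0, 0]
R5 ← R5 + (1/3)·R3: [0, 0, 0]
3 nonzero rows, so rank(MA) = 3.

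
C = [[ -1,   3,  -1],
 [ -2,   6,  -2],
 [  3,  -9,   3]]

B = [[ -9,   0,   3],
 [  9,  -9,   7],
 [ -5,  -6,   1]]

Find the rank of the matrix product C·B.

1

First compute CB:
[[ 41, -21,  17],
 [ 82, -42,  34],
 [-123,  63, -51]]
Now row reduce the product.
R2 ← R2 − (2)·R1: [0, 0, 0]
R3 ← R3 + (3)·R1: [0, 0, 0]
1 nonzero row, so rank(CB) = 1.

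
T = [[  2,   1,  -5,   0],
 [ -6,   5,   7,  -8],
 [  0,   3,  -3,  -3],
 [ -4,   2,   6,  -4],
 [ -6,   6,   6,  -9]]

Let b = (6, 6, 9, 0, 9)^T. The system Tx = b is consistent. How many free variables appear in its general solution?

2

Row reduce the augmented matrix [T | b].
R2 ← R2 + (3)·R1: [0, 8, -8, -8, 24]
R4 ← R4 + (2)·R1: [0, 4, -4, -4, 12]
R5 ← R5 + (3)·R1: [0, 9, -9, -9, 27]
R3 ← R3 − (3/8)·R2: [0, 0, 0, 0, 0]
R4 ← R4 − (1/2)·R2: [0, 0, 0, 0, 0]
R5 ← R5 − (9/8)·R2: [0, 0, 0, 0, 0]
The echelon form has 2 nonzero rows, and every pivot lies in the first 4 columns, so rank(T) = rank([T|b]) = 2.
The system is consistent.
Free variables = (unknowns) − (rank) = 4 − 2 = 2.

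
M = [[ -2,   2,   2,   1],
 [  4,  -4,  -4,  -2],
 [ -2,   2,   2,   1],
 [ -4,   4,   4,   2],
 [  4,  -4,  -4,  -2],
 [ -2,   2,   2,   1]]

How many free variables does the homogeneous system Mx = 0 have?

3

Row reduce to echelon form.
R2 ← R2 + (2)·R1: [0, 0, 0, 0]
R3 ← R3 − R1: [0, 0, 0, 0]
R4 ← R4 − (2)·R1: [0, 0, 0, 0]
R5 ← R5 + (2)·R1: [0, 0, 0, 0]
R6 ← R6 − R1: [0, 0, 0, 0]
1 nonzero row, so rank(M) = 1.
M has 4 columns; by rank–nullity, nullity = 4 − 1 = 3.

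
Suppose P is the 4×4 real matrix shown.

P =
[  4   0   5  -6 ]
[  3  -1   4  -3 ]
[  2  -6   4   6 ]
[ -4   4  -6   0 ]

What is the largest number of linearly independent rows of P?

Row reduce to echelon form.
R2 ← R2 − (3/4)·R1: [0, -1, 1/4, 3/2]
R3 ← R3 − (1/2)·R1: [0, -6, 3/2, 9]
R4 ← R4 + R1: [0, 4, -1, -6]
R3 ← R3 − (6)·R2: [0, 0, 0, 0]
R4 ← R4 + (4)·R2: [0, 0, 0, 0]
Echelon form has 2 nonzero rows, so rank(P) = 2.
The rank gives the maximum number of linearly independent rows: 2.

2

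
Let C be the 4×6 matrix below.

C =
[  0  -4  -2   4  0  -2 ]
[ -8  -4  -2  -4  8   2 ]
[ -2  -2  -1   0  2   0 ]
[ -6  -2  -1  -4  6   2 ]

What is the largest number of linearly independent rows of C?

2

Row reduce to echelon form.
Swap R1 ↔ R2
R3 ← R3 − (1/4)·R1: [0, -1, -1/2, 1, 0, -1/2]
R4 ← R4 − (3/4)·R1: [0, 1, 1/2, -1, 0, 1/2]
R3 ← R3 − (1/4)·R2: [0, 0, 0, 0, 0, 0]
R4 ← R4 + (1/4)·R2: [0, 0, 0, 0, 0, 0]
Echelon form has 2 nonzero rows, so rank(C) = 2.
The rank gives the maximum number of linearly independent rows: 2.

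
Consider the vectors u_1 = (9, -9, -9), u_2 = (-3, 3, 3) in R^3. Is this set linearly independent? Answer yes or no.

no

Form the matrix with these vectors as rows and row reduce.
R2 ← R2 + (1/3)·R1: [0, 0, 0]
1 nonzero row, so the 2 vectors span a space of dimension 1.
Since 1 < 2, the vectors are linearly dependent.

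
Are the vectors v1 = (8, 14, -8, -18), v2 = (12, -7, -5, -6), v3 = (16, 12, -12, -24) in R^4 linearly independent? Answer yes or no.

Form the matrix with these vectors as rows and row reduce.
R2 ← R2 − (3/2)·R1: [0, -28, 7, 21]
R3 ← R3 − (2)·R1: [0, -16, 4, 12]
R3 ← R3 − (4/7)·R2: [0, 0, 0, 0]
2 nonzero rows, so the 3 vectors span a space of dimension 2.
Since 2 < 3, the vectors are linearly dependent.

no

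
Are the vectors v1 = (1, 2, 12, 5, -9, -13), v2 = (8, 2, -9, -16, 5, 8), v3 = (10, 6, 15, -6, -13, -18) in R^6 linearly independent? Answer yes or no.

no

Form the matrix with these vectors as rows and row reduce.
R2 ← R2 − (8)·R1: [0, -14, -105, -56, 77, 112]
R3 ← R3 − (10)·R1: [0, -14, -105, -56, 77, 112]
R3 ← R3 − R2: [0, 0, 0, 0, 0, 0]
2 nonzero rows, so the 3 vectors span a space of dimension 2.
Since 2 < 3, the vectors are linearly dependent.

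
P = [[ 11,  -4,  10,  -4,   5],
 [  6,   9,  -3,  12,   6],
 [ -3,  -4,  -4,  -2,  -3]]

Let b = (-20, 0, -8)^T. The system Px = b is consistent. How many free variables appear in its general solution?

2

Row reduce the augmented matrix [P | b].
R2 ← R2 − (6/11)·R1: [0, 123/11, -93/11, 156/11, 36/11, 120/11]
R3 ← R3 + (3/11)·R1: [0, -56/11, -14/11, -34/11, -18/11, -148/11]
R3 ← R3 + (56/123)·R2: [0, 0, -210/41, 138/41, -6/41, -348/41]
The echelon form has 3 nonzero rows, and every pivot lies in the first 5 columns, so rank(P) = rank([P|b]) = 3.
The system is consistent.
Free variables = (unknowns) − (rank) = 5 − 3 = 2.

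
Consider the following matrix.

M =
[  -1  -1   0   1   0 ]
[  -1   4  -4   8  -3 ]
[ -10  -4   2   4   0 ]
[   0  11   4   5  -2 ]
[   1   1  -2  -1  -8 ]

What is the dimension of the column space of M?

Row reduce to echelon form.
R2 ← R2 − R1: [0, 5, -4, 7, -3]
R3 ← R3 − (10)·R1: [0, 6, 2, -6, 0]
R5 ← R5 + R1: [0, 0, -2, 0, -8]
R3 ← R3 − (6/5)·R2: [0, 0, 34/5, -72/5, 18/5]
R4 ← R4 − (11/5)·R2: [0, 0, 64/5, -52/5, 23/5]
R4 ← R4 − (32/17)·R3: [0, 0, 0, 284/17, -37/17]
R5 ← R5 + (5/17)·R3: [0, 0, 0, -72/17, -118/17]
R5 ← R5 + (18/71)·R4: [0, 0, 0, 0, -532/71]
Echelon form has 5 nonzero rows, so rank(M) = 5.
The column space has dimension equal to the rank: 5.

5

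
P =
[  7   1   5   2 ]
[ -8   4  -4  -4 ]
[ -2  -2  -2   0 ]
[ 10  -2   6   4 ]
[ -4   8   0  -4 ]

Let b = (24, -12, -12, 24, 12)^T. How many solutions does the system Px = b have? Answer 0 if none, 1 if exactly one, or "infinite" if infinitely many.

Row reduce the augmented matrix [P | b].
R2 ← R2 + (8/7)·R1: [0, 36/7, 12/7, -12/7, 108/7]
R3 ← R3 + (2/7)·R1: [0, -12/7, -4/7, 4/7, -36/7]
R4 ← R4 − (10/7)·R1: [0, -24/7, -8/7, 8/7, -72/7]
R5 ← R5 + (4/7)·R1: [0, 60/7, 20/7, -20/7, 180/7]
R3 ← R3 + (1/3)·R2: [0, 0, 0, 0, 0]
R4 ← R4 + (2/3)·R2: [0, 0, 0, 0, 0]
R5 ← R5 − (5/3)·R2: [0, 0, 0, 0, 0]
The echelon form has 2 nonzero rows, and every pivot lies in the first 4 columns, so rank(P) = rank([P|b]) = 2.
The system is consistent.
rank = 2 < 4 unknowns, so there are infinitely many solutions.

infinite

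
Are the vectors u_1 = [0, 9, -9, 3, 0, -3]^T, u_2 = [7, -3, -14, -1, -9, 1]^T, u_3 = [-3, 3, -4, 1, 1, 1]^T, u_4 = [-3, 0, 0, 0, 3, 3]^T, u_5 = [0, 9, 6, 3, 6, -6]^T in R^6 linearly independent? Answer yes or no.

no

Form the matrix with these vectors as rows and row reduce.
Swap R1 ↔ R2
R3 ← R3 + (3/7)·R1: [0, 12/7, -10, 4/7, -20/7, 10/7]
R4 ← R4 + (3/7)·R1: [0, -9/7, -6, -3/7, -6/7, 24/7]
R3 ← R3 − (4/21)·R2: [0, 0, -58/7, 0, -20/7, 2]
R4 ← R4 + (1/7)·R2: [0, 0, -51/7, 0, -6/7, 3]
R5 ← R5 − R2: [0, 0, 15, 0, 6, -3]
R4 ← R4 − (51/58)·R3: [0, 0, 0, 0, 48/29, 36/29]
R5 ← R5 + (105/58)·R3: [0, 0, 0, 0, 24/29, 18/29]
R5 ← R5 − (1/2)·R4: [0, 0, 0, 0, 0, 0]
4 nonzero rows, so the 5 vectors span a space of dimension 4.
Since 4 < 5, the vectors are linearly dependent.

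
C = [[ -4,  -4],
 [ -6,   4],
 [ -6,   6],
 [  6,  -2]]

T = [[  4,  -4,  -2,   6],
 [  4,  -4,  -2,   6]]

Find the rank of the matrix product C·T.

1

First compute CT:
[[-32,  32,  16, -48],
 [ -8,   8,   4, -12],
 [  0,   0,   0,   0],
 [ 16, -16,  -8,  24]]
Now row reduce the product.
R2 ← R2 − (1/4)·R1: [0, 0, 0, 0]
R4 ← R4 + (1/2)·R1: [0, 0, 0, 0]
1 nonzero row, so rank(CT) = 1.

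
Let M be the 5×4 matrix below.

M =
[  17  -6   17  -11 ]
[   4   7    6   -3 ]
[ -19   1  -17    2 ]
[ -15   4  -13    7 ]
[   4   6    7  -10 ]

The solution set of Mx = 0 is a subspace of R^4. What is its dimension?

0

Row reduce to echelon form.
R2 ← R2 − (4/17)·R1: [0, 143/17, 2, -7/17]
R3 ← R3 + (19/17)·R1: [0, -97/17, 2, -175/17]
R4 ← R4 + (15/17)·R1: [0, -22/17, 2, -46/17]
R5 ← R5 − (4/17)·R1: [0, 126/17, 3, -126/17]
R3 ← R3 + (97/143)·R2: [0, 0, 480/143, -1512/143]
R4 ← R4 + (2/13)·R2: [0, 0, 30/13, -36/13]
R5 ← R5 − (126/143)·R2: [0, 0, 177/143, -1008/143]
R4 ← R4 − (11/16)·R3: [0, 0, 0, 9/2]
R5 ← R5 − (59/160)·R3: [0, 0, 0, -63/20]
R5 ← R5 + (7/10)·R4: [0, 0, 0, 0]
4 nonzero rows, so rank(M) = 4.
M has 4 columns; by rank–nullity, nullity = 4 − 4 = 0.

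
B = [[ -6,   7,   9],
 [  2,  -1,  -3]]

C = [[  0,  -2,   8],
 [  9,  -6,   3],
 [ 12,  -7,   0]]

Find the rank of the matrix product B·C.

First compute BC:
[[171, -93, -27],
 [-45,  23,  13]]
Now row reduce the product.
R2 ← R2 + (5/19)·R1: [0, -28/19, 112/19]
2 nonzero rows, so rank(BC) = 2.

2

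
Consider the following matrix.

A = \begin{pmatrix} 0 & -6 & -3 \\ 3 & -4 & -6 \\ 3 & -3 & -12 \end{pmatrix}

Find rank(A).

Row reduce to echelon form.
Swap R1 ↔ R2
R3 ← R3 − R1: [0, 1, -6]
R3 ← R3 + (1/6)·R2: [0, 0, -13/2]
Echelon form has 3 nonzero rows, so rank(A) = 3.

3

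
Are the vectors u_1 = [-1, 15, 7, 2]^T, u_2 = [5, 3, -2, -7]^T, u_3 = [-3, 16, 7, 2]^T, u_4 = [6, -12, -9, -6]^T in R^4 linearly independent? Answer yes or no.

yes

Form the matrix with these vectors as rows and row reduce.
R2 ← R2 + (5)·R1: [0, 78, 33, 3]
R3 ← R3 − (3)·R1: [0, -29, -14, -4]
R4 ← R4 + (6)·R1: [0, 78, 33, 6]
R3 ← R3 + (29/78)·R2: [0, 0, -45/26, -75/26]
R4 ← R4 − R2: [0, 0, 0, 3]
4 nonzero rows, so the 4 vectors span a space of dimension 4.
Since 4 = 4, the vectors are linearly independent.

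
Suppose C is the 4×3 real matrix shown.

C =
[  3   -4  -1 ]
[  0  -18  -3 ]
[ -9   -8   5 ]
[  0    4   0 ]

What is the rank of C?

3

Row reduce to echelon form.
R3 ← R3 + (3)·R1: [0, -20, 2]
R3 ← R3 − (10/9)·R2: [0, 0, 16/3]
R4 ← R4 + (2/9)·R2: [0, 0, -2/3]
R4 ← R4 + (1/8)·R3: [0, 0, 0]
Echelon form has 3 nonzero rows, so rank(C) = 3.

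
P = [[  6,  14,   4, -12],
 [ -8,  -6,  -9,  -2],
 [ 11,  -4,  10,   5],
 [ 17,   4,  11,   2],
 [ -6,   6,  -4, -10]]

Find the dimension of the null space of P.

Row reduce to echelon form.
R2 ← R2 + (4/3)·R1: [0, 38/3, -11/3, -18]
R3 ← R3 − (11/6)·R1: [0, -89/3, 8/3, 27]
R4 ← R4 − (17/6)·R1: [0, -107/3, -1/3, 36]
R5 ← R5 + R1: [0, 20, 0, -22]
R3 ← R3 + (89/38)·R2: [0, 0, -225/38, -288/19]
R4 ← R4 + (107/38)·R2: [0, 0, -405/38, -279/19]
R5 ← R5 − (30/19)·R2: [0, 0, 110/19, 122/19]
R4 ← R4 − (9/5)·R3: [0, 0, 0, 63/5]
R5 ← R5 + (44/45)·R3: [0, 0, 0, -42/5]
R5 ← R5 + (2/3)·R4: [0, 0, 0, 0]
4 nonzero rows, so rank(P) = 4.
P has 4 columns; by rank–nullity, nullity = 4 − 4 = 0.

0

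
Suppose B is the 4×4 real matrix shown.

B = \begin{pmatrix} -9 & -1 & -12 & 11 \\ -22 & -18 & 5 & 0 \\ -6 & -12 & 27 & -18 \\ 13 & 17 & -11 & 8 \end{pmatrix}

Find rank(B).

Row reduce to echelon form.
R2 ← R2 − (22/9)·R1: [0, -140/9, 103/3, -242/9]
R3 ← R3 − (2/3)·R1: [0, -34/3, 35, -76/3]
R4 ← R4 + (13/9)·R1: [0, 140/9, -85/3, 215/9]
R3 ← R3 − (51/70)·R2: [0, 0, 699/70, -201/35]
R4 ← R4 + R2: [0, 0, 6, -3]
R4 ← R4 − (140/233)·R3: [0, 0, 0, 105/233]
Echelon form has 4 nonzero rows, so rank(B) = 4.

4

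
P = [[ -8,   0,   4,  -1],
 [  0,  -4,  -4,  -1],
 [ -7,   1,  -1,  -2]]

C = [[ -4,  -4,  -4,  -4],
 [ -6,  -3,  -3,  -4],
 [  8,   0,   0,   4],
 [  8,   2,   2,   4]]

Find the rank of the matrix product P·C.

3

First compute PC:
[[ 56,  30,  30,  44],
 [-16,  10,  10,  -4],
 [ -2,  21,  21,  12]]
Now row reduce the product.
R2 ← R2 + (2/7)·R1: [0, 130/7, 130/7, 60/7]
R3 ← R3 + (1/28)·R1: [0, 309/14, 309/14, 95/7]
R3 ← R3 − (309/260)·R2: [0, 0, 0, 44/13]
3 nonzero rows, so rank(PC) = 3.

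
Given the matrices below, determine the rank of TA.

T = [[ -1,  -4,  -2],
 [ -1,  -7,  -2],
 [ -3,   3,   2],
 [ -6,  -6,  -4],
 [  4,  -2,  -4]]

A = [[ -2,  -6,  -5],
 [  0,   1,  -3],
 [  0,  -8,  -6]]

First compute TA:
[[  2,  18,  29],
 [  2,  15,  38],
 [  6,   5,  -6],
 [ 12,  62,  72],
 [ -8,   6,  10]]
Now row reduce the product.
R2 ← R2 − R1: [0, -3, 9]
R3 ← R3 − (3)·R1: [0, -49, -93]
R4 ← R4 − (6)·R1: [0, -46, -102]
R5 ← R5 + (4)·R1: [0, 78, 126]
R3 ← R3 − (49/3)·R2: [0, 0, -240]
R4 ← R4 − (46/3)·R2: [0, 0, -240]
R5 ← R5 + (26)·R2: [0, 0, 360]
R4 ← R4 − R3: [0, 0, 0]
R5 ← R5 + (3/2)·R3: [0, 0, 0]
3 nonzero rows, so rank(TA) = 3.

3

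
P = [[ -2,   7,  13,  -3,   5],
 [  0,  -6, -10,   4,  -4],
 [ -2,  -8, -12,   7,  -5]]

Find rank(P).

2

Row reduce to echelon form.
R3 ← R3 − R1: [0, -15, -25, 10, -10]
R3 ← R3 − (5/2)·R2: [0, 0, 0, 0, 0]
Echelon form has 2 nonzero rows, so rank(P) = 2.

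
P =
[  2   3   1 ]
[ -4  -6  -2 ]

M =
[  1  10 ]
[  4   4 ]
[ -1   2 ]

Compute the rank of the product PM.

First compute PM:
[[ 13,  34],
 [-26, -68]]
Now row reduce the product.
R2 ← R2 + (2)·R1: [0, 0]
1 nonzero row, so rank(PM) = 1.

1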